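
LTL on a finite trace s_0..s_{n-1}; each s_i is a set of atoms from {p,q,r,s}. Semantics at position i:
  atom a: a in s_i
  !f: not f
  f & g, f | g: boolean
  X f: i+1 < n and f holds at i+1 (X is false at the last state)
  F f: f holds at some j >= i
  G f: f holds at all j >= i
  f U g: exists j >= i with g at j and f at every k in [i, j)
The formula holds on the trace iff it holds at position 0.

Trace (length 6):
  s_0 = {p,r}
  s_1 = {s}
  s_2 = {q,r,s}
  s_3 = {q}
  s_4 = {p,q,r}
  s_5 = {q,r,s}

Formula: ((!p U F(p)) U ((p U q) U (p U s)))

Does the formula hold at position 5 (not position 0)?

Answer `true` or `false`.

Answer: true

Derivation:
s_0={p,r}: ((!p U F(p)) U ((p U q) U (p U s)))=True (!p U F(p))=True !p=False p=True F(p)=True ((p U q) U (p U s))=True (p U q)=False q=False (p U s)=True s=False
s_1={s}: ((!p U F(p)) U ((p U q) U (p U s)))=True (!p U F(p))=True !p=True p=False F(p)=True ((p U q) U (p U s))=True (p U q)=False q=False (p U s)=True s=True
s_2={q,r,s}: ((!p U F(p)) U ((p U q) U (p U s)))=True (!p U F(p))=True !p=True p=False F(p)=True ((p U q) U (p U s))=True (p U q)=True q=True (p U s)=True s=True
s_3={q}: ((!p U F(p)) U ((p U q) U (p U s)))=True (!p U F(p))=True !p=True p=False F(p)=True ((p U q) U (p U s))=True (p U q)=True q=True (p U s)=False s=False
s_4={p,q,r}: ((!p U F(p)) U ((p U q) U (p U s)))=True (!p U F(p))=True !p=False p=True F(p)=True ((p U q) U (p U s))=True (p U q)=True q=True (p U s)=True s=False
s_5={q,r,s}: ((!p U F(p)) U ((p U q) U (p U s)))=True (!p U F(p))=False !p=True p=False F(p)=False ((p U q) U (p U s))=True (p U q)=True q=True (p U s)=True s=True
Evaluating at position 5: result = True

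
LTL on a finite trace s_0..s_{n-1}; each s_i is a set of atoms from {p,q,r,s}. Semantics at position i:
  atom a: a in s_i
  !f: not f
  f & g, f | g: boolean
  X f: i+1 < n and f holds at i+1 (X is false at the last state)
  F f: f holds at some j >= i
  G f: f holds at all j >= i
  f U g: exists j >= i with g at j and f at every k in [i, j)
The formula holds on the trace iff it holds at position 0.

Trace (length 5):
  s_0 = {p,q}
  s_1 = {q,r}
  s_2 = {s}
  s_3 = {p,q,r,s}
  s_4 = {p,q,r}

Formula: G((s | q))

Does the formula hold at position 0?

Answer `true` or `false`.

Answer: true

Derivation:
s_0={p,q}: G((s | q))=True (s | q)=True s=False q=True
s_1={q,r}: G((s | q))=True (s | q)=True s=False q=True
s_2={s}: G((s | q))=True (s | q)=True s=True q=False
s_3={p,q,r,s}: G((s | q))=True (s | q)=True s=True q=True
s_4={p,q,r}: G((s | q))=True (s | q)=True s=False q=True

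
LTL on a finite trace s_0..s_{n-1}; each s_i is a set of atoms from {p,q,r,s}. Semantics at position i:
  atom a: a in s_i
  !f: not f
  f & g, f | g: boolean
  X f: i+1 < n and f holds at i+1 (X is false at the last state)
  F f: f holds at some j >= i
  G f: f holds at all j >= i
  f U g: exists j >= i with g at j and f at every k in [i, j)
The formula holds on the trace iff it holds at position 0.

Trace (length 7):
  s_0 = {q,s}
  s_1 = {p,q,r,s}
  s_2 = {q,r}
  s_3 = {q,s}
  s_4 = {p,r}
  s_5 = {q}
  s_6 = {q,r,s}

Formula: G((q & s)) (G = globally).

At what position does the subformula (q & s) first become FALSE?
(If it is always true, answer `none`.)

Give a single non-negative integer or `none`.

s_0={q,s}: (q & s)=True q=True s=True
s_1={p,q,r,s}: (q & s)=True q=True s=True
s_2={q,r}: (q & s)=False q=True s=False
s_3={q,s}: (q & s)=True q=True s=True
s_4={p,r}: (q & s)=False q=False s=False
s_5={q}: (q & s)=False q=True s=False
s_6={q,r,s}: (q & s)=True q=True s=True
G((q & s)) holds globally = False
First violation at position 2.

Answer: 2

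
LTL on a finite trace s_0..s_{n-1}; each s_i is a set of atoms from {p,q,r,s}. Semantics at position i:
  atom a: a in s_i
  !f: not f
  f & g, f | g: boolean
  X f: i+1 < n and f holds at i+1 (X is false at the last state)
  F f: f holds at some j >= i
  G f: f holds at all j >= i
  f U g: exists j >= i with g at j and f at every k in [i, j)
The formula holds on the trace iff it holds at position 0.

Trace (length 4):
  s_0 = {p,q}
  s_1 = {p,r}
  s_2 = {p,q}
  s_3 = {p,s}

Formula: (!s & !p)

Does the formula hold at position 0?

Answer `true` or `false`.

Answer: false

Derivation:
s_0={p,q}: (!s & !p)=False !s=True s=False !p=False p=True
s_1={p,r}: (!s & !p)=False !s=True s=False !p=False p=True
s_2={p,q}: (!s & !p)=False !s=True s=False !p=False p=True
s_3={p,s}: (!s & !p)=False !s=False s=True !p=False p=True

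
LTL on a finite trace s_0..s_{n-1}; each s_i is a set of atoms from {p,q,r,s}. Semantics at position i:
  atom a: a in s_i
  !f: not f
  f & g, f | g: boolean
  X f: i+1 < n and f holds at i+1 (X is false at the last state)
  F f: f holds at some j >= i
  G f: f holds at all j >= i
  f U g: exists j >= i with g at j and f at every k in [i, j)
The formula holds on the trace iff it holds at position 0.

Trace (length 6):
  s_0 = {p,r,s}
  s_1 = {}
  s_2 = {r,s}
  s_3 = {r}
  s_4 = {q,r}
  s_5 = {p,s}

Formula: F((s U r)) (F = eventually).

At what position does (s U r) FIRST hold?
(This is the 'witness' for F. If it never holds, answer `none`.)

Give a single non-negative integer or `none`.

Answer: 0

Derivation:
s_0={p,r,s}: (s U r)=True s=True r=True
s_1={}: (s U r)=False s=False r=False
s_2={r,s}: (s U r)=True s=True r=True
s_3={r}: (s U r)=True s=False r=True
s_4={q,r}: (s U r)=True s=False r=True
s_5={p,s}: (s U r)=False s=True r=False
F((s U r)) holds; first witness at position 0.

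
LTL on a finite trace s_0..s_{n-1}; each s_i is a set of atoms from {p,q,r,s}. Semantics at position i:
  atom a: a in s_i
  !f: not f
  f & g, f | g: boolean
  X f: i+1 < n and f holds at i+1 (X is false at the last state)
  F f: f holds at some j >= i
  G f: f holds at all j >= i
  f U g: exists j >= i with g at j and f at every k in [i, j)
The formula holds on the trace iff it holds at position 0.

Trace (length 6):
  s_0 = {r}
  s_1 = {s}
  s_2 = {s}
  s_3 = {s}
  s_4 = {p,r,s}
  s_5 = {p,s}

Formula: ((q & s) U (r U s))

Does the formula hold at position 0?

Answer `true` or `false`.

s_0={r}: ((q & s) U (r U s))=True (q & s)=False q=False s=False (r U s)=True r=True
s_1={s}: ((q & s) U (r U s))=True (q & s)=False q=False s=True (r U s)=True r=False
s_2={s}: ((q & s) U (r U s))=True (q & s)=False q=False s=True (r U s)=True r=False
s_3={s}: ((q & s) U (r U s))=True (q & s)=False q=False s=True (r U s)=True r=False
s_4={p,r,s}: ((q & s) U (r U s))=True (q & s)=False q=False s=True (r U s)=True r=True
s_5={p,s}: ((q & s) U (r U s))=True (q & s)=False q=False s=True (r U s)=True r=False

Answer: true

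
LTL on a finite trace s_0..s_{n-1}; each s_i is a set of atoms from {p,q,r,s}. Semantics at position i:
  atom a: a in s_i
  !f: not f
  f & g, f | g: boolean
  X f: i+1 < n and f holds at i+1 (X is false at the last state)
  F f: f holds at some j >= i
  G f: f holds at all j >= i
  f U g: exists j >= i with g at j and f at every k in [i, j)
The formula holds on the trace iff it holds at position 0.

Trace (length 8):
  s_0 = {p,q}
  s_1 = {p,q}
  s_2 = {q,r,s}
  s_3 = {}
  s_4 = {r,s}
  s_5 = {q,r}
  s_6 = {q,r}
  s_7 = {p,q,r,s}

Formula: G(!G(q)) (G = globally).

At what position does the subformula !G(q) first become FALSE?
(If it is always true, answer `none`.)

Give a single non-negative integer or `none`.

Answer: 5

Derivation:
s_0={p,q}: !G(q)=True G(q)=False q=True
s_1={p,q}: !G(q)=True G(q)=False q=True
s_2={q,r,s}: !G(q)=True G(q)=False q=True
s_3={}: !G(q)=True G(q)=False q=False
s_4={r,s}: !G(q)=True G(q)=False q=False
s_5={q,r}: !G(q)=False G(q)=True q=True
s_6={q,r}: !G(q)=False G(q)=True q=True
s_7={p,q,r,s}: !G(q)=False G(q)=True q=True
G(!G(q)) holds globally = False
First violation at position 5.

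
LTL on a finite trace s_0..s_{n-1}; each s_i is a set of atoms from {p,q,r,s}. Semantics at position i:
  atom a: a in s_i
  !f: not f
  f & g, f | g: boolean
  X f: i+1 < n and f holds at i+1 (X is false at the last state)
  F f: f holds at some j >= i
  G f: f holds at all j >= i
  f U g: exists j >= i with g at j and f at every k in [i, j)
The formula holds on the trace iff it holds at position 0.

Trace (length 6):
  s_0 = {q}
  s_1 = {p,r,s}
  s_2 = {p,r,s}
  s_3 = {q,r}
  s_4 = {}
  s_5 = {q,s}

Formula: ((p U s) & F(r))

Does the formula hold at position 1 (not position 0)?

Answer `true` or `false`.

s_0={q}: ((p U s) & F(r))=False (p U s)=False p=False s=False F(r)=True r=False
s_1={p,r,s}: ((p U s) & F(r))=True (p U s)=True p=True s=True F(r)=True r=True
s_2={p,r,s}: ((p U s) & F(r))=True (p U s)=True p=True s=True F(r)=True r=True
s_3={q,r}: ((p U s) & F(r))=False (p U s)=False p=False s=False F(r)=True r=True
s_4={}: ((p U s) & F(r))=False (p U s)=False p=False s=False F(r)=False r=False
s_5={q,s}: ((p U s) & F(r))=False (p U s)=True p=False s=True F(r)=False r=False
Evaluating at position 1: result = True

Answer: true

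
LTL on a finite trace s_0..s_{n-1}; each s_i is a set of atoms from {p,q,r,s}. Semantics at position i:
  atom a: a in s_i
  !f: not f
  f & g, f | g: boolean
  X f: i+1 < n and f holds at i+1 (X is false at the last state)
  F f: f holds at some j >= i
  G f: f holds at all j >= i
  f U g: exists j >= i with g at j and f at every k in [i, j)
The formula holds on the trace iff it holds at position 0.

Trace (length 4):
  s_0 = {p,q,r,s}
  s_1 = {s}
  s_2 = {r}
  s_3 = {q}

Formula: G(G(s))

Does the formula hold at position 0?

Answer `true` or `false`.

s_0={p,q,r,s}: G(G(s))=False G(s)=False s=True
s_1={s}: G(G(s))=False G(s)=False s=True
s_2={r}: G(G(s))=False G(s)=False s=False
s_3={q}: G(G(s))=False G(s)=False s=False

Answer: false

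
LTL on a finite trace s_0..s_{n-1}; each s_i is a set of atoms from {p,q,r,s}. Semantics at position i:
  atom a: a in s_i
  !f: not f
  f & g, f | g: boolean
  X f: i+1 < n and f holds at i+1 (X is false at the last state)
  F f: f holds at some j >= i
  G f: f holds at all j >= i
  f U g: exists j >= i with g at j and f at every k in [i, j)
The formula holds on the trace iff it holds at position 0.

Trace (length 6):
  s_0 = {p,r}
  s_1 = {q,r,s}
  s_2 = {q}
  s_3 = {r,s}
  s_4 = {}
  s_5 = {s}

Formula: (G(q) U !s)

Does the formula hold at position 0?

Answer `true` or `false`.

Answer: true

Derivation:
s_0={p,r}: (G(q) U !s)=True G(q)=False q=False !s=True s=False
s_1={q,r,s}: (G(q) U !s)=False G(q)=False q=True !s=False s=True
s_2={q}: (G(q) U !s)=True G(q)=False q=True !s=True s=False
s_3={r,s}: (G(q) U !s)=False G(q)=False q=False !s=False s=True
s_4={}: (G(q) U !s)=True G(q)=False q=False !s=True s=False
s_5={s}: (G(q) U !s)=False G(q)=False q=False !s=False s=True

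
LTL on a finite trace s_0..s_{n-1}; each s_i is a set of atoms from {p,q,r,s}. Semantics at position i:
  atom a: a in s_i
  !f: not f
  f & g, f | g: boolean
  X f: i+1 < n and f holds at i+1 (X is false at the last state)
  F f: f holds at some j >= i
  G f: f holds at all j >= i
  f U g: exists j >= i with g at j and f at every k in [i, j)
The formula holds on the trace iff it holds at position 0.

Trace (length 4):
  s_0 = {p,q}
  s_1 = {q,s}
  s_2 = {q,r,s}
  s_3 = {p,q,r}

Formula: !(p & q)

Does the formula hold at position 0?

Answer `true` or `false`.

s_0={p,q}: !(p & q)=False (p & q)=True p=True q=True
s_1={q,s}: !(p & q)=True (p & q)=False p=False q=True
s_2={q,r,s}: !(p & q)=True (p & q)=False p=False q=True
s_3={p,q,r}: !(p & q)=False (p & q)=True p=True q=True

Answer: false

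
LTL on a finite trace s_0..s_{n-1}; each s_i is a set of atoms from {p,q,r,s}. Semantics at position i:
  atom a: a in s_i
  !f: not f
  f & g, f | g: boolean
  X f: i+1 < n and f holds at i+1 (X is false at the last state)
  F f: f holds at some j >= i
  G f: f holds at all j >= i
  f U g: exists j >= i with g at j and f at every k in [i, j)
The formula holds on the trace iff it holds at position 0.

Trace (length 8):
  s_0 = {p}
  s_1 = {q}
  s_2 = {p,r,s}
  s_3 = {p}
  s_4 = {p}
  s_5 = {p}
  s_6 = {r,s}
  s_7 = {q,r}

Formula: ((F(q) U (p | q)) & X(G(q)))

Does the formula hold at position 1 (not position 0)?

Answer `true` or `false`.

Answer: false

Derivation:
s_0={p}: ((F(q) U (p | q)) & X(G(q)))=False (F(q) U (p | q))=True F(q)=True q=False (p | q)=True p=True X(G(q))=False G(q)=False
s_1={q}: ((F(q) U (p | q)) & X(G(q)))=False (F(q) U (p | q))=True F(q)=True q=True (p | q)=True p=False X(G(q))=False G(q)=False
s_2={p,r,s}: ((F(q) U (p | q)) & X(G(q)))=False (F(q) U (p | q))=True F(q)=True q=False (p | q)=True p=True X(G(q))=False G(q)=False
s_3={p}: ((F(q) U (p | q)) & X(G(q)))=False (F(q) U (p | q))=True F(q)=True q=False (p | q)=True p=True X(G(q))=False G(q)=False
s_4={p}: ((F(q) U (p | q)) & X(G(q)))=False (F(q) U (p | q))=True F(q)=True q=False (p | q)=True p=True X(G(q))=False G(q)=False
s_5={p}: ((F(q) U (p | q)) & X(G(q)))=False (F(q) U (p | q))=True F(q)=True q=False (p | q)=True p=True X(G(q))=False G(q)=False
s_6={r,s}: ((F(q) U (p | q)) & X(G(q)))=True (F(q) U (p | q))=True F(q)=True q=False (p | q)=False p=False X(G(q))=True G(q)=False
s_7={q,r}: ((F(q) U (p | q)) & X(G(q)))=False (F(q) U (p | q))=True F(q)=True q=True (p | q)=True p=False X(G(q))=False G(q)=True
Evaluating at position 1: result = False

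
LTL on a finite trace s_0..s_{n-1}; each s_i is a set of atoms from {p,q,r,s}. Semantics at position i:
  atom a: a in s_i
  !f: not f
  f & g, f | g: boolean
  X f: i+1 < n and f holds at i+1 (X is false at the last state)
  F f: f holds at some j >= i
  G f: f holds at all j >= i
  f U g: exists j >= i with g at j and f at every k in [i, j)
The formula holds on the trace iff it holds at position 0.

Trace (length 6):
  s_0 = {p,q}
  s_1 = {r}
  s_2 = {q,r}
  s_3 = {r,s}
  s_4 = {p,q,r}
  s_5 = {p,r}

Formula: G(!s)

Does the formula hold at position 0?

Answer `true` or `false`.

Answer: false

Derivation:
s_0={p,q}: G(!s)=False !s=True s=False
s_1={r}: G(!s)=False !s=True s=False
s_2={q,r}: G(!s)=False !s=True s=False
s_3={r,s}: G(!s)=False !s=False s=True
s_4={p,q,r}: G(!s)=True !s=True s=False
s_5={p,r}: G(!s)=True !s=True s=False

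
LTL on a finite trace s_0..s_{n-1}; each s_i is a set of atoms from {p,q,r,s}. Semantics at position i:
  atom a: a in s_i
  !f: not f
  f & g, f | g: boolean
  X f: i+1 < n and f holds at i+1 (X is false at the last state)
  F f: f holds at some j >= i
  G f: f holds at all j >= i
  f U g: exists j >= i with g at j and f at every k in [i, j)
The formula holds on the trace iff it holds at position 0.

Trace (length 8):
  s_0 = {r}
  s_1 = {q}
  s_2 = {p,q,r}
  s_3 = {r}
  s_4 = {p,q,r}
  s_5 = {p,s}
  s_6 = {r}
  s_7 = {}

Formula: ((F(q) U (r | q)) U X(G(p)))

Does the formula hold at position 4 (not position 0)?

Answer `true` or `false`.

Answer: false

Derivation:
s_0={r}: ((F(q) U (r | q)) U X(G(p)))=False (F(q) U (r | q))=True F(q)=True q=False (r | q)=True r=True X(G(p))=False G(p)=False p=False
s_1={q}: ((F(q) U (r | q)) U X(G(p)))=False (F(q) U (r | q))=True F(q)=True q=True (r | q)=True r=False X(G(p))=False G(p)=False p=False
s_2={p,q,r}: ((F(q) U (r | q)) U X(G(p)))=False (F(q) U (r | q))=True F(q)=True q=True (r | q)=True r=True X(G(p))=False G(p)=False p=True
s_3={r}: ((F(q) U (r | q)) U X(G(p)))=False (F(q) U (r | q))=True F(q)=True q=False (r | q)=True r=True X(G(p))=False G(p)=False p=False
s_4={p,q,r}: ((F(q) U (r | q)) U X(G(p)))=False (F(q) U (r | q))=True F(q)=True q=True (r | q)=True r=True X(G(p))=False G(p)=False p=True
s_5={p,s}: ((F(q) U (r | q)) U X(G(p)))=False (F(q) U (r | q))=False F(q)=False q=False (r | q)=False r=False X(G(p))=False G(p)=False p=True
s_6={r}: ((F(q) U (r | q)) U X(G(p)))=False (F(q) U (r | q))=True F(q)=False q=False (r | q)=True r=True X(G(p))=False G(p)=False p=False
s_7={}: ((F(q) U (r | q)) U X(G(p)))=False (F(q) U (r | q))=False F(q)=False q=False (r | q)=False r=False X(G(p))=False G(p)=False p=False
Evaluating at position 4: result = False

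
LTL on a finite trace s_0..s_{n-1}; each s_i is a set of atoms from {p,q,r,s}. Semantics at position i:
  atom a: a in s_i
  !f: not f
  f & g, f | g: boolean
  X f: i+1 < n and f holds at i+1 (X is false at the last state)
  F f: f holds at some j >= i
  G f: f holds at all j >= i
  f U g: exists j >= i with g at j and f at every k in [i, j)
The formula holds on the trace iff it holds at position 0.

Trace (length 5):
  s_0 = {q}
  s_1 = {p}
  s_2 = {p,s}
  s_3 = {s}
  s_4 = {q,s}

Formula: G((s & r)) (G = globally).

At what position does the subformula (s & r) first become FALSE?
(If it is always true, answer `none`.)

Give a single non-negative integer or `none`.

Answer: 0

Derivation:
s_0={q}: (s & r)=False s=False r=False
s_1={p}: (s & r)=False s=False r=False
s_2={p,s}: (s & r)=False s=True r=False
s_3={s}: (s & r)=False s=True r=False
s_4={q,s}: (s & r)=False s=True r=False
G((s & r)) holds globally = False
First violation at position 0.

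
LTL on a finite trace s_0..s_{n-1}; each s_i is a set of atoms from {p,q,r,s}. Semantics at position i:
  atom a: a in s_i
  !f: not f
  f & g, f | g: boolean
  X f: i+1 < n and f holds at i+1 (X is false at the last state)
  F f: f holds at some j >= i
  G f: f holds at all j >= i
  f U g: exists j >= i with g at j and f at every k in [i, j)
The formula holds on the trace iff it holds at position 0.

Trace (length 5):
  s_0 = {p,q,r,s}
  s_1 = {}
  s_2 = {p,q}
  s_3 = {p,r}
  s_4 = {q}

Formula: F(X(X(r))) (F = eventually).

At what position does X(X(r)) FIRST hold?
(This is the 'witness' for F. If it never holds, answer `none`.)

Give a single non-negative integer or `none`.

Answer: 1

Derivation:
s_0={p,q,r,s}: X(X(r))=False X(r)=False r=True
s_1={}: X(X(r))=True X(r)=False r=False
s_2={p,q}: X(X(r))=False X(r)=True r=False
s_3={p,r}: X(X(r))=False X(r)=False r=True
s_4={q}: X(X(r))=False X(r)=False r=False
F(X(X(r))) holds; first witness at position 1.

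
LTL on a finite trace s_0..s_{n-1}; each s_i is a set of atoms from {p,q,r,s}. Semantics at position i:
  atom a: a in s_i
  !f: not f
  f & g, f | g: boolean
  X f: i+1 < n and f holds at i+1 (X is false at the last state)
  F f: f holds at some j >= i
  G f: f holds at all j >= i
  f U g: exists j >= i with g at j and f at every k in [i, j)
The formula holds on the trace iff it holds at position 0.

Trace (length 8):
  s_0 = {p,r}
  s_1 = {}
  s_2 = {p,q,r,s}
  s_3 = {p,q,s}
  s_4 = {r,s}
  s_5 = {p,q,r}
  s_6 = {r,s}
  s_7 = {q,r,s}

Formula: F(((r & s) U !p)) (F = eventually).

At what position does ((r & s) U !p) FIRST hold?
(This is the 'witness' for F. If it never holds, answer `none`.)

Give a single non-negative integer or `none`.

s_0={p,r}: ((r & s) U !p)=False (r & s)=False r=True s=False !p=False p=True
s_1={}: ((r & s) U !p)=True (r & s)=False r=False s=False !p=True p=False
s_2={p,q,r,s}: ((r & s) U !p)=False (r & s)=True r=True s=True !p=False p=True
s_3={p,q,s}: ((r & s) U !p)=False (r & s)=False r=False s=True !p=False p=True
s_4={r,s}: ((r & s) U !p)=True (r & s)=True r=True s=True !p=True p=False
s_5={p,q,r}: ((r & s) U !p)=False (r & s)=False r=True s=False !p=False p=True
s_6={r,s}: ((r & s) U !p)=True (r & s)=True r=True s=True !p=True p=False
s_7={q,r,s}: ((r & s) U !p)=True (r & s)=True r=True s=True !p=True p=False
F(((r & s) U !p)) holds; first witness at position 1.

Answer: 1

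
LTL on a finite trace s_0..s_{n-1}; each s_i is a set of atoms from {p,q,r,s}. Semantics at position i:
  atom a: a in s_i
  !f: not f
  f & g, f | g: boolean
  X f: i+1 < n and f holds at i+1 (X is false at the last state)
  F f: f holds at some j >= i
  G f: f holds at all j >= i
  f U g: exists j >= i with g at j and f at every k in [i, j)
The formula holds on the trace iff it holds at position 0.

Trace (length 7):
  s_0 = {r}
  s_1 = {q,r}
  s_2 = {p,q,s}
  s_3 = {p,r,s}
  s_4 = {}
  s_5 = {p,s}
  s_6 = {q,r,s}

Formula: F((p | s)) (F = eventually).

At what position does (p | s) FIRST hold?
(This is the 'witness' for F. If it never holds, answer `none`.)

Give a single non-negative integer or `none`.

s_0={r}: (p | s)=False p=False s=False
s_1={q,r}: (p | s)=False p=False s=False
s_2={p,q,s}: (p | s)=True p=True s=True
s_3={p,r,s}: (p | s)=True p=True s=True
s_4={}: (p | s)=False p=False s=False
s_5={p,s}: (p | s)=True p=True s=True
s_6={q,r,s}: (p | s)=True p=False s=True
F((p | s)) holds; first witness at position 2.

Answer: 2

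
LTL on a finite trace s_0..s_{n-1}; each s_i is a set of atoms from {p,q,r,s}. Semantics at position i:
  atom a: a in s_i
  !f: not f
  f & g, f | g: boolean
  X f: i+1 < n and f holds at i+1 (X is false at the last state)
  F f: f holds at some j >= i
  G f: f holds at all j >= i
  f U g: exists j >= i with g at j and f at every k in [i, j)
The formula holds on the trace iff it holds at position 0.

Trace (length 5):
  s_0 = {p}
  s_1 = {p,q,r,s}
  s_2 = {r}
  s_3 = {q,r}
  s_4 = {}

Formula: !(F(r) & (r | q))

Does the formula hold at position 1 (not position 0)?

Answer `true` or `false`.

Answer: false

Derivation:
s_0={p}: !(F(r) & (r | q))=True (F(r) & (r | q))=False F(r)=True r=False (r | q)=False q=False
s_1={p,q,r,s}: !(F(r) & (r | q))=False (F(r) & (r | q))=True F(r)=True r=True (r | q)=True q=True
s_2={r}: !(F(r) & (r | q))=False (F(r) & (r | q))=True F(r)=True r=True (r | q)=True q=False
s_3={q,r}: !(F(r) & (r | q))=False (F(r) & (r | q))=True F(r)=True r=True (r | q)=True q=True
s_4={}: !(F(r) & (r | q))=True (F(r) & (r | q))=False F(r)=False r=False (r | q)=False q=False
Evaluating at position 1: result = False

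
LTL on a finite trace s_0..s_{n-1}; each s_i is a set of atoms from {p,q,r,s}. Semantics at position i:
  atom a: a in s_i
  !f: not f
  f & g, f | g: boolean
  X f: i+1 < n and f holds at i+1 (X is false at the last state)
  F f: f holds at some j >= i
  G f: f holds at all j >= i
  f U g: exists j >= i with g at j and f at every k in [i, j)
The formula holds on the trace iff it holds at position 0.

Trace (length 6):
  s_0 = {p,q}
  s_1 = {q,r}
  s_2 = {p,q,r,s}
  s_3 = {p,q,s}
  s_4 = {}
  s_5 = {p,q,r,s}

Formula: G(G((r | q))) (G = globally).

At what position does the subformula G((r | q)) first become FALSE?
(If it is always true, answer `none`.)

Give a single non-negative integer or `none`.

s_0={p,q}: G((r | q))=False (r | q)=True r=False q=True
s_1={q,r}: G((r | q))=False (r | q)=True r=True q=True
s_2={p,q,r,s}: G((r | q))=False (r | q)=True r=True q=True
s_3={p,q,s}: G((r | q))=False (r | q)=True r=False q=True
s_4={}: G((r | q))=False (r | q)=False r=False q=False
s_5={p,q,r,s}: G((r | q))=True (r | q)=True r=True q=True
G(G((r | q))) holds globally = False
First violation at position 0.

Answer: 0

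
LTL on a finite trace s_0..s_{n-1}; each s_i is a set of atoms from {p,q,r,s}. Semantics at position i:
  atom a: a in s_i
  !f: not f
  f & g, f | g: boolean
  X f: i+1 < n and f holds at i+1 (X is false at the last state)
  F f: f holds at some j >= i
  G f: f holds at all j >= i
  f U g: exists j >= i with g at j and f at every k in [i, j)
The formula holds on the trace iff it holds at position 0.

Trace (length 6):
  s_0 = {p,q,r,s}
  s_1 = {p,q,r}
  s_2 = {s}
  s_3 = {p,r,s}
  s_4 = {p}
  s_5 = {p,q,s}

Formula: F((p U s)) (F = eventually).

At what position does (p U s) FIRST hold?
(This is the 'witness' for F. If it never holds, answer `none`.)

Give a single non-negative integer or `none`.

Answer: 0

Derivation:
s_0={p,q,r,s}: (p U s)=True p=True s=True
s_1={p,q,r}: (p U s)=True p=True s=False
s_2={s}: (p U s)=True p=False s=True
s_3={p,r,s}: (p U s)=True p=True s=True
s_4={p}: (p U s)=True p=True s=False
s_5={p,q,s}: (p U s)=True p=True s=True
F((p U s)) holds; first witness at position 0.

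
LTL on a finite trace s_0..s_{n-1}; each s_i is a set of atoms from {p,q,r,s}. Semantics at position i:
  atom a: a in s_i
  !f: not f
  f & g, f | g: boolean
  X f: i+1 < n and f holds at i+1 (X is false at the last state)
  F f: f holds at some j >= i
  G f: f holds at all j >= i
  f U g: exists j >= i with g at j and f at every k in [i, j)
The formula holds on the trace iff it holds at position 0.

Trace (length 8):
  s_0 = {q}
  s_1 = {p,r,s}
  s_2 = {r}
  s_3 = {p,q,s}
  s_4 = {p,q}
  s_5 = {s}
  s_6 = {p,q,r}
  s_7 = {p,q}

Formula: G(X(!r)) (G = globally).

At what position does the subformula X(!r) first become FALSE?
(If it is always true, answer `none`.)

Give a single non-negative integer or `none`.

s_0={q}: X(!r)=False !r=True r=False
s_1={p,r,s}: X(!r)=False !r=False r=True
s_2={r}: X(!r)=True !r=False r=True
s_3={p,q,s}: X(!r)=True !r=True r=False
s_4={p,q}: X(!r)=True !r=True r=False
s_5={s}: X(!r)=False !r=True r=False
s_6={p,q,r}: X(!r)=True !r=False r=True
s_7={p,q}: X(!r)=False !r=True r=False
G(X(!r)) holds globally = False
First violation at position 0.

Answer: 0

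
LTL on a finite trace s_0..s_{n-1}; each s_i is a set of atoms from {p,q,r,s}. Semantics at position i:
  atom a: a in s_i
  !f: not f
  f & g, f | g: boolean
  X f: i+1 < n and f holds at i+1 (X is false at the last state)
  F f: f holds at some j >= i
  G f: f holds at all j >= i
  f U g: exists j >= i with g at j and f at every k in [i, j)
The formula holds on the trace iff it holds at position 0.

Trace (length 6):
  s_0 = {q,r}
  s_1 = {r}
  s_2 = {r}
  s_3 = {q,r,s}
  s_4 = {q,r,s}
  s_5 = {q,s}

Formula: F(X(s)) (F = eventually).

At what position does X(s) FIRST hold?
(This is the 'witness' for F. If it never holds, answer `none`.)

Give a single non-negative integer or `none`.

Answer: 2

Derivation:
s_0={q,r}: X(s)=False s=False
s_1={r}: X(s)=False s=False
s_2={r}: X(s)=True s=False
s_3={q,r,s}: X(s)=True s=True
s_4={q,r,s}: X(s)=True s=True
s_5={q,s}: X(s)=False s=True
F(X(s)) holds; first witness at position 2.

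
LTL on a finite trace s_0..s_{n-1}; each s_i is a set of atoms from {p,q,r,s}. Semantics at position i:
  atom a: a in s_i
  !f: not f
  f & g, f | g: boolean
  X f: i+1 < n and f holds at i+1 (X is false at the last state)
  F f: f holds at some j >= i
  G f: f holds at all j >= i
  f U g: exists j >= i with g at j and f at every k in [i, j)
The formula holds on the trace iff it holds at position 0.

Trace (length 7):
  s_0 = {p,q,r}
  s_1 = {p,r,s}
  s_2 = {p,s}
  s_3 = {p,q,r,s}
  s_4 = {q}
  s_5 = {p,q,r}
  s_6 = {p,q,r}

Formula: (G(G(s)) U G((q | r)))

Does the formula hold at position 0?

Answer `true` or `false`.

Answer: false

Derivation:
s_0={p,q,r}: (G(G(s)) U G((q | r)))=False G(G(s))=False G(s)=False s=False G((q | r))=False (q | r)=True q=True r=True
s_1={p,r,s}: (G(G(s)) U G((q | r)))=False G(G(s))=False G(s)=False s=True G((q | r))=False (q | r)=True q=False r=True
s_2={p,s}: (G(G(s)) U G((q | r)))=False G(G(s))=False G(s)=False s=True G((q | r))=False (q | r)=False q=False r=False
s_3={p,q,r,s}: (G(G(s)) U G((q | r)))=True G(G(s))=False G(s)=False s=True G((q | r))=True (q | r)=True q=True r=True
s_4={q}: (G(G(s)) U G((q | r)))=True G(G(s))=False G(s)=False s=False G((q | r))=True (q | r)=True q=True r=False
s_5={p,q,r}: (G(G(s)) U G((q | r)))=True G(G(s))=False G(s)=False s=False G((q | r))=True (q | r)=True q=True r=True
s_6={p,q,r}: (G(G(s)) U G((q | r)))=True G(G(s))=False G(s)=False s=False G((q | r))=True (q | r)=True q=True r=True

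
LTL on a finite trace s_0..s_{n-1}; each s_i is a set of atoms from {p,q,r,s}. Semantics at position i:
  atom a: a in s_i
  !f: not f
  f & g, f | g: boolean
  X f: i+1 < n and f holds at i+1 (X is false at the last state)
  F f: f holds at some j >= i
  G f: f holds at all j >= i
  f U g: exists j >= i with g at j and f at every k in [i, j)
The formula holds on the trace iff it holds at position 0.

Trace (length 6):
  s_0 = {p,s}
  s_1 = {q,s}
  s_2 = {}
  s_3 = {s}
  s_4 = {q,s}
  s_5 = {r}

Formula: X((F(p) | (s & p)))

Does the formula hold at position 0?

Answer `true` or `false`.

s_0={p,s}: X((F(p) | (s & p)))=False (F(p) | (s & p))=True F(p)=True p=True (s & p)=True s=True
s_1={q,s}: X((F(p) | (s & p)))=False (F(p) | (s & p))=False F(p)=False p=False (s & p)=False s=True
s_2={}: X((F(p) | (s & p)))=False (F(p) | (s & p))=False F(p)=False p=False (s & p)=False s=False
s_3={s}: X((F(p) | (s & p)))=False (F(p) | (s & p))=False F(p)=False p=False (s & p)=False s=True
s_4={q,s}: X((F(p) | (s & p)))=False (F(p) | (s & p))=False F(p)=False p=False (s & p)=False s=True
s_5={r}: X((F(p) | (s & p)))=False (F(p) | (s & p))=False F(p)=False p=False (s & p)=False s=False

Answer: false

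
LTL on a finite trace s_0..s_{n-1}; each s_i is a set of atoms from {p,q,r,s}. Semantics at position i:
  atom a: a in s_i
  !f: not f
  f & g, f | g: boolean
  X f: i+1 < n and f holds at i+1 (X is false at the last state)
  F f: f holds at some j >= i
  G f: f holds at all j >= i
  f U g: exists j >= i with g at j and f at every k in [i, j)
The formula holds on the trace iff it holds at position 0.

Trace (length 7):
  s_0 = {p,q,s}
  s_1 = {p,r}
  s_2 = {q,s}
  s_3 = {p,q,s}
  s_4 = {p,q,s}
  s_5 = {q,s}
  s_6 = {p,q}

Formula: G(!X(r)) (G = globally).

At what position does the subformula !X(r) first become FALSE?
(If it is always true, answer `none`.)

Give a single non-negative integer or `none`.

Answer: 0

Derivation:
s_0={p,q,s}: !X(r)=False X(r)=True r=False
s_1={p,r}: !X(r)=True X(r)=False r=True
s_2={q,s}: !X(r)=True X(r)=False r=False
s_3={p,q,s}: !X(r)=True X(r)=False r=False
s_4={p,q,s}: !X(r)=True X(r)=False r=False
s_5={q,s}: !X(r)=True X(r)=False r=False
s_6={p,q}: !X(r)=True X(r)=False r=False
G(!X(r)) holds globally = False
First violation at position 0.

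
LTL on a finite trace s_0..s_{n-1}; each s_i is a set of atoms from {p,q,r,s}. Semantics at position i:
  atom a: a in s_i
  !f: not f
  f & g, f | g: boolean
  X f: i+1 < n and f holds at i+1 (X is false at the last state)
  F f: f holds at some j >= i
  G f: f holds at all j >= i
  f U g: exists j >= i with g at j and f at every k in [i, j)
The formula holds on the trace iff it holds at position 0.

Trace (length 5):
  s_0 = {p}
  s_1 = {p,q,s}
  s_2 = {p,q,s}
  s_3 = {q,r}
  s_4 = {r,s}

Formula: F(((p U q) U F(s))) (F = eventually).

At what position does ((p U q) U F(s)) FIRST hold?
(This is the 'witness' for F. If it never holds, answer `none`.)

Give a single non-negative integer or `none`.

s_0={p}: ((p U q) U F(s))=True (p U q)=True p=True q=False F(s)=True s=False
s_1={p,q,s}: ((p U q) U F(s))=True (p U q)=True p=True q=True F(s)=True s=True
s_2={p,q,s}: ((p U q) U F(s))=True (p U q)=True p=True q=True F(s)=True s=True
s_3={q,r}: ((p U q) U F(s))=True (p U q)=True p=False q=True F(s)=True s=False
s_4={r,s}: ((p U q) U F(s))=True (p U q)=False p=False q=False F(s)=True s=True
F(((p U q) U F(s))) holds; first witness at position 0.

Answer: 0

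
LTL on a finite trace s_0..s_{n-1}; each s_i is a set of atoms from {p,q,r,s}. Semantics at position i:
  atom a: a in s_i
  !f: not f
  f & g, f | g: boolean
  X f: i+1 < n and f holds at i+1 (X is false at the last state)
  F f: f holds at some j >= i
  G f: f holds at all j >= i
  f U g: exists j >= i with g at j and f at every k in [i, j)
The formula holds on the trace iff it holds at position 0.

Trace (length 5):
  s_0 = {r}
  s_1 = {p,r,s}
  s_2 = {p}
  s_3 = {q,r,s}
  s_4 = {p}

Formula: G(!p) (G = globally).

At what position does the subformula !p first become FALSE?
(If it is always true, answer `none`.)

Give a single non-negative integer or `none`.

Answer: 1

Derivation:
s_0={r}: !p=True p=False
s_1={p,r,s}: !p=False p=True
s_2={p}: !p=False p=True
s_3={q,r,s}: !p=True p=False
s_4={p}: !p=False p=True
G(!p) holds globally = False
First violation at position 1.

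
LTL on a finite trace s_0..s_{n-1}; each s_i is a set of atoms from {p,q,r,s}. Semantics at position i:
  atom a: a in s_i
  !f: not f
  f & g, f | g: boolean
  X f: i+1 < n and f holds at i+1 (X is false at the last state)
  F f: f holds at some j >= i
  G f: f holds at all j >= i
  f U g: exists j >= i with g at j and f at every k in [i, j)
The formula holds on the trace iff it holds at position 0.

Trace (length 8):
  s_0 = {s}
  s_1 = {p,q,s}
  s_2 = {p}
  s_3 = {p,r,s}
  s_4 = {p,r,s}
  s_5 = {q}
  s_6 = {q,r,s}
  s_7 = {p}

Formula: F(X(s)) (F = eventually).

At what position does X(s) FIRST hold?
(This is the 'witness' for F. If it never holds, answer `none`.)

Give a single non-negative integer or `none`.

Answer: 0

Derivation:
s_0={s}: X(s)=True s=True
s_1={p,q,s}: X(s)=False s=True
s_2={p}: X(s)=True s=False
s_3={p,r,s}: X(s)=True s=True
s_4={p,r,s}: X(s)=False s=True
s_5={q}: X(s)=True s=False
s_6={q,r,s}: X(s)=False s=True
s_7={p}: X(s)=False s=False
F(X(s)) holds; first witness at position 0.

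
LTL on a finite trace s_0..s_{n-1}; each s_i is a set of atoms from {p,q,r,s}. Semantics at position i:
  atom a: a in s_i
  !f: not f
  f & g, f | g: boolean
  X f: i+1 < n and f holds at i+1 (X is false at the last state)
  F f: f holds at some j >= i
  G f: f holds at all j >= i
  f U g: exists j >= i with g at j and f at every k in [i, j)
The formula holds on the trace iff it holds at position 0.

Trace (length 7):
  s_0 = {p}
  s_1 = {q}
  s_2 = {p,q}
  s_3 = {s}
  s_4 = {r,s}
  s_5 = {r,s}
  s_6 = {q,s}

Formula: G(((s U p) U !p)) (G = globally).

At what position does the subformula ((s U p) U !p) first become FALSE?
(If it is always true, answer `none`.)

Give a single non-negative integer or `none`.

s_0={p}: ((s U p) U !p)=True (s U p)=True s=False p=True !p=False
s_1={q}: ((s U p) U !p)=True (s U p)=False s=False p=False !p=True
s_2={p,q}: ((s U p) U !p)=True (s U p)=True s=False p=True !p=False
s_3={s}: ((s U p) U !p)=True (s U p)=False s=True p=False !p=True
s_4={r,s}: ((s U p) U !p)=True (s U p)=False s=True p=False !p=True
s_5={r,s}: ((s U p) U !p)=True (s U p)=False s=True p=False !p=True
s_6={q,s}: ((s U p) U !p)=True (s U p)=False s=True p=False !p=True
G(((s U p) U !p)) holds globally = True
No violation — formula holds at every position.

Answer: none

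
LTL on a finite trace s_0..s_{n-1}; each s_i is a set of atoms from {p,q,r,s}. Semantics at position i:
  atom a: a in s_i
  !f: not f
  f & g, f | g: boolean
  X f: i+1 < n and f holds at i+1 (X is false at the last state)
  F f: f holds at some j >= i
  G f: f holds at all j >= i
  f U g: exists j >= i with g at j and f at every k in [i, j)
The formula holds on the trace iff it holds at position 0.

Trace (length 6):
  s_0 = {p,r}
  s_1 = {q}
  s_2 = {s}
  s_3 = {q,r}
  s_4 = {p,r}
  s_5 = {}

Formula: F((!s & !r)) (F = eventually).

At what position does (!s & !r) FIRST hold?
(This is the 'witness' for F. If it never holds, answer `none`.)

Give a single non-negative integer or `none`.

Answer: 1

Derivation:
s_0={p,r}: (!s & !r)=False !s=True s=False !r=False r=True
s_1={q}: (!s & !r)=True !s=True s=False !r=True r=False
s_2={s}: (!s & !r)=False !s=False s=True !r=True r=False
s_3={q,r}: (!s & !r)=False !s=True s=False !r=False r=True
s_4={p,r}: (!s & !r)=False !s=True s=False !r=False r=True
s_5={}: (!s & !r)=True !s=True s=False !r=True r=False
F((!s & !r)) holds; first witness at position 1.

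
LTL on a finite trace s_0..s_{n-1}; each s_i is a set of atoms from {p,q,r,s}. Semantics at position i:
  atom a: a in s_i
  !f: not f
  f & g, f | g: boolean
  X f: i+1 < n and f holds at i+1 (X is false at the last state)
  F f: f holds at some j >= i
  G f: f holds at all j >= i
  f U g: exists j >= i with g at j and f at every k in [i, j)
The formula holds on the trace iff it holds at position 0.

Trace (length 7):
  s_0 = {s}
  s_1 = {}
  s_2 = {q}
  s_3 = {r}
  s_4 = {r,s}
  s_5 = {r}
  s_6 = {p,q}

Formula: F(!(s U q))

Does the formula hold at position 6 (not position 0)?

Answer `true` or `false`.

Answer: false

Derivation:
s_0={s}: F(!(s U q))=True !(s U q)=True (s U q)=False s=True q=False
s_1={}: F(!(s U q))=True !(s U q)=True (s U q)=False s=False q=False
s_2={q}: F(!(s U q))=True !(s U q)=False (s U q)=True s=False q=True
s_3={r}: F(!(s U q))=True !(s U q)=True (s U q)=False s=False q=False
s_4={r,s}: F(!(s U q))=True !(s U q)=True (s U q)=False s=True q=False
s_5={r}: F(!(s U q))=True !(s U q)=True (s U q)=False s=False q=False
s_6={p,q}: F(!(s U q))=False !(s U q)=False (s U q)=True s=False q=True
Evaluating at position 6: result = False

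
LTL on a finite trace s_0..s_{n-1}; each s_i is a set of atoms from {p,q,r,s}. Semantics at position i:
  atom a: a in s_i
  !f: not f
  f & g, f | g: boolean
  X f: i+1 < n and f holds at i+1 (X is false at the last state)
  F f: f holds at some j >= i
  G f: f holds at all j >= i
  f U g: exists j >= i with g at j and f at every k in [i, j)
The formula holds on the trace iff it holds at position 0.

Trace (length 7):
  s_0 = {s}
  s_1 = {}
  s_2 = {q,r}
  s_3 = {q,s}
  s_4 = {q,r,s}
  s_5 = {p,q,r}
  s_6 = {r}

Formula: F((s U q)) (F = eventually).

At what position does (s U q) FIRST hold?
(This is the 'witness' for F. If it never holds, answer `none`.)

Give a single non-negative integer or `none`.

Answer: 2

Derivation:
s_0={s}: (s U q)=False s=True q=False
s_1={}: (s U q)=False s=False q=False
s_2={q,r}: (s U q)=True s=False q=True
s_3={q,s}: (s U q)=True s=True q=True
s_4={q,r,s}: (s U q)=True s=True q=True
s_5={p,q,r}: (s U q)=True s=False q=True
s_6={r}: (s U q)=False s=False q=False
F((s U q)) holds; first witness at position 2.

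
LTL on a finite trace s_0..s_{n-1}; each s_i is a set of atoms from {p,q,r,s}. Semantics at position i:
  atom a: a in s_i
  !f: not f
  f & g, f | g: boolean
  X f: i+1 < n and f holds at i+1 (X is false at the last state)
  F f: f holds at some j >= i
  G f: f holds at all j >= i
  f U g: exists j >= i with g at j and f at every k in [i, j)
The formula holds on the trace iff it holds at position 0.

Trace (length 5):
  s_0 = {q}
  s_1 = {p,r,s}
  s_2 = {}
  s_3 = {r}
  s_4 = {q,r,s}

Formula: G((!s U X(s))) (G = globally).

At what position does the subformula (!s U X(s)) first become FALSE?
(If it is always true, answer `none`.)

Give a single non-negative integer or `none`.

s_0={q}: (!s U X(s))=True !s=True s=False X(s)=True
s_1={p,r,s}: (!s U X(s))=False !s=False s=True X(s)=False
s_2={}: (!s U X(s))=True !s=True s=False X(s)=False
s_3={r}: (!s U X(s))=True !s=True s=False X(s)=True
s_4={q,r,s}: (!s U X(s))=False !s=False s=True X(s)=False
G((!s U X(s))) holds globally = False
First violation at position 1.

Answer: 1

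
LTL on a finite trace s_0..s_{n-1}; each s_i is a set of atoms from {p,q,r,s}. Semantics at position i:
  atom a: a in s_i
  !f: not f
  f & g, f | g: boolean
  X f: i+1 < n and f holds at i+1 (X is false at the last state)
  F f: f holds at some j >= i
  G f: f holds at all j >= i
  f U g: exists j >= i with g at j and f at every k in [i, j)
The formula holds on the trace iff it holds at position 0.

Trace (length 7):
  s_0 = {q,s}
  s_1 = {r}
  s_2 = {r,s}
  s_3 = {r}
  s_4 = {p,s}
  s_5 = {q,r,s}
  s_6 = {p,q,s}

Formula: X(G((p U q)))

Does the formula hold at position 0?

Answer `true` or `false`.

Answer: false

Derivation:
s_0={q,s}: X(G((p U q)))=False G((p U q))=False (p U q)=True p=False q=True
s_1={r}: X(G((p U q)))=False G((p U q))=False (p U q)=False p=False q=False
s_2={r,s}: X(G((p U q)))=False G((p U q))=False (p U q)=False p=False q=False
s_3={r}: X(G((p U q)))=True G((p U q))=False (p U q)=False p=False q=False
s_4={p,s}: X(G((p U q)))=True G((p U q))=True (p U q)=True p=True q=False
s_5={q,r,s}: X(G((p U q)))=True G((p U q))=True (p U q)=True p=False q=True
s_6={p,q,s}: X(G((p U q)))=False G((p U q))=True (p U q)=True p=True q=True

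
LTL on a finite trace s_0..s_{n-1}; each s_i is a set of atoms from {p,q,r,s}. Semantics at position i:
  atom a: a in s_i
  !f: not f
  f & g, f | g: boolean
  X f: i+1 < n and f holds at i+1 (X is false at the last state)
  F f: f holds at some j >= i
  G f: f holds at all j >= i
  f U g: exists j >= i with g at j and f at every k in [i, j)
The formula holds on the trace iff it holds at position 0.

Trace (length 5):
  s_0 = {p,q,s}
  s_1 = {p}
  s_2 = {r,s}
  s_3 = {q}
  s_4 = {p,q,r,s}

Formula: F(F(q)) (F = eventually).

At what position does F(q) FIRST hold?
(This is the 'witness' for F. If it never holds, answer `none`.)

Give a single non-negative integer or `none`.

Answer: 0

Derivation:
s_0={p,q,s}: F(q)=True q=True
s_1={p}: F(q)=True q=False
s_2={r,s}: F(q)=True q=False
s_3={q}: F(q)=True q=True
s_4={p,q,r,s}: F(q)=True q=True
F(F(q)) holds; first witness at position 0.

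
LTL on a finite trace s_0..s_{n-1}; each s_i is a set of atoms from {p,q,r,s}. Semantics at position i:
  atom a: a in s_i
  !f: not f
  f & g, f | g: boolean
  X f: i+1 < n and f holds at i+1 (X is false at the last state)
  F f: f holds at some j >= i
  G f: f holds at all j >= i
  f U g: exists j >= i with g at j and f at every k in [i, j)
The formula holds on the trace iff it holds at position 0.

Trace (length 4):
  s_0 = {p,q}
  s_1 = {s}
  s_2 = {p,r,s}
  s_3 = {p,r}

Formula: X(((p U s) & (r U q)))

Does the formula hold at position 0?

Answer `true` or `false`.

Answer: false

Derivation:
s_0={p,q}: X(((p U s) & (r U q)))=False ((p U s) & (r U q))=True (p U s)=True p=True s=False (r U q)=True r=False q=True
s_1={s}: X(((p U s) & (r U q)))=False ((p U s) & (r U q))=False (p U s)=True p=False s=True (r U q)=False r=False q=False
s_2={p,r,s}: X(((p U s) & (r U q)))=False ((p U s) & (r U q))=False (p U s)=True p=True s=True (r U q)=False r=True q=False
s_3={p,r}: X(((p U s) & (r U q)))=False ((p U s) & (r U q))=False (p U s)=False p=True s=False (r U q)=False r=True q=False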